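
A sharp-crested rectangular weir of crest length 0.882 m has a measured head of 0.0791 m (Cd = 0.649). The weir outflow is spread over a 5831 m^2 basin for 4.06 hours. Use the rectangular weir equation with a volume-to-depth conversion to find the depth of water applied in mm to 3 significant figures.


Approach: apply the rectangular weir equation with a volume-to-depth conversion, Q = (2/3)*Cd*L*sqrt(2g)*H^1.5; d = Q*t/A * 1000.
Step 1 — weir discharge:
  Q = (2/3)*0.649*0.882*sqrt(2*9.81)*0.0791^1.5 = 0.037604 m^3/s
Step 2 — volume: V = 0.037604 * 4.06*3600 = 549.62 m^3
Step 3 — depth: d = V/A * 1000 = 549.62/5831 * 1000 = 94.3 mm
Therefore the depth of water applied = 94.3 mm.


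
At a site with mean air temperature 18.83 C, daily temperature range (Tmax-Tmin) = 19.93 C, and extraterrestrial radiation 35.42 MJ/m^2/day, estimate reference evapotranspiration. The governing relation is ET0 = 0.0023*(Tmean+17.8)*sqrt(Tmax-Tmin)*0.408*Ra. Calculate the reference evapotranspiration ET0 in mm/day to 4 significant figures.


ET0 = 0.0023*(18.83+17.8)*sqrt(19.93)*0.408*35.42 = 5.435 mm/day
Therefore the reference evapotranspiration ET0 = 5.435 mm/day.


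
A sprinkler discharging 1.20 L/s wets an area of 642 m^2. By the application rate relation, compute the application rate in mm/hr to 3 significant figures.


Approach: apply the application rate relation, rate = (Q/A)*3600.
rate = (1.20 / 642) * 3600 = 6.73 mm/hr
Therefore the application rate = 6.73 mm/hr.


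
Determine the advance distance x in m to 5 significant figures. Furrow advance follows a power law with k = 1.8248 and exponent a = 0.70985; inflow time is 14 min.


Approach: apply the power-law advance function, x = k*t^a.
x = 1.8248 * 14^0.70985 = 11.879 m
Therefore the advance distance x = 11.879 m.


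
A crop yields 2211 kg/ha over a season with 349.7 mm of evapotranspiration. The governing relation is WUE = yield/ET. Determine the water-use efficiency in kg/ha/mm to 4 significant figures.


WUE = 2211 / 349.7 = 6.323 kg/ha/mm
Therefore the water-use efficiency = 6.323 kg/ha/mm.


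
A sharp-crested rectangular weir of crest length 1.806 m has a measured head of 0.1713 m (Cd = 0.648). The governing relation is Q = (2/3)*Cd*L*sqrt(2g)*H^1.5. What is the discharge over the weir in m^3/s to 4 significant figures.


Q = (2/3)*0.648*1.806*sqrt(2*9.81)*0.1713^1.5 = 0.2450 m^3/s
Therefore the discharge over the weir = 0.2450 m^3/s.


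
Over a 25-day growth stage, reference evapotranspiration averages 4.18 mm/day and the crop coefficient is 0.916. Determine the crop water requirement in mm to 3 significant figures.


Approach: apply the crop water requirement relation, CWR = ET0 * Kc * days.
CWR = 4.18 * 0.916 * 25 = 95.7 mm
Therefore the crop water requirement = 95.7 mm.


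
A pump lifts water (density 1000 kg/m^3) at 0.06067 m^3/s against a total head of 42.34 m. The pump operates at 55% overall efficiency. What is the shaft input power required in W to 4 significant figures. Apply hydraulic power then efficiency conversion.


Approach: apply hydraulic power then efficiency conversion, P = rho*g*Q*H; P_in = P/eta.
Step 1 — hydraulic power (P = rho*g*Q*H):
  P = 1000 * 9.81 * 0.06067 * 42.34 = 25199.6 W
Step 2 — input power: P_in = P/eta = 25199.6 / 0.55 = 45820 W
Therefore the shaft input power required = 45820 W.


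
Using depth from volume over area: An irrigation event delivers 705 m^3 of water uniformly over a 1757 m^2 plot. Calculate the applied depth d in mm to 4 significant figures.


Approach: apply depth from volume over area, d = (V/A)*1000.
d = (705 / 1757) * 1000 = 401.3 mm
Therefore the applied depth d = 401.3 mm.


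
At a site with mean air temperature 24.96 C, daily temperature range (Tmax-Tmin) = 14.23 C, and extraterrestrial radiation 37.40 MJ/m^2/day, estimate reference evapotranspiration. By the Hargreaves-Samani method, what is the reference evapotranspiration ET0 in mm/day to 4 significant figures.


Approach: apply the Hargreaves-Samani method, ET0 = 0.0023*(Tmean+17.8)*sqrt(Tmax-Tmin)*0.408*Ra.
ET0 = 0.0023*(24.96+17.8)*sqrt(14.23)*0.408*37.40 = 5.661 mm/day
Therefore the reference evapotranspiration ET0 = 5.661 mm/day.


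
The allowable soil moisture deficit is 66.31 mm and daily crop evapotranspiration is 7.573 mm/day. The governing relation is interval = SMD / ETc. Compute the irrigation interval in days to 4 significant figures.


interval = 66.31 / 7.573 = 8.756 days
Therefore the irrigation interval = 8.756 days.


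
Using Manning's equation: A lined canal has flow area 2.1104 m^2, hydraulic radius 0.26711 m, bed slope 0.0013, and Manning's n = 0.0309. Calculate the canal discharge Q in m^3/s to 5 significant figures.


Approach: apply Manning's equation, Q = (1/n)*A*R^(2/3)*S^(1/2).
Q = (1/0.0309) * 2.1104 * 0.26711^(2/3) * 0.0013^(1/2) = 1.0213 m^3/s
Therefore the canal discharge Q = 1.0213 m^3/s.


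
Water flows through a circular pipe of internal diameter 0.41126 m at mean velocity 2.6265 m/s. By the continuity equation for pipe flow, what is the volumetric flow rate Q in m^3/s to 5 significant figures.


Approach: apply the continuity equation for pipe flow, Q = A * v with A = pi*(D/2)^2.
A = pi*(0.41126/2)^2 = 0.1328382 m^2
Q = 0.1328382 * 2.6265 = 0.34890 m^3/s
Therefore the volumetric flow rate Q = 0.34890 m^3/s.


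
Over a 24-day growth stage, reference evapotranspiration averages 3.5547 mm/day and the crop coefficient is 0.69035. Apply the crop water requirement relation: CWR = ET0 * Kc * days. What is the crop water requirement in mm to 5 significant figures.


CWR = 3.5547 * 0.69035 * 24 = 58.896 mm
Therefore the crop water requirement = 58.896 mm.


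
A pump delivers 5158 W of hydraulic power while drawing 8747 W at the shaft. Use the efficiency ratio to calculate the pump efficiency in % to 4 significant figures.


Approach: apply the efficiency ratio, eta = (P_out/P_in)*100.
eta = (5158 / 8747) * 100 = 58.97 %
Therefore the pump efficiency = 58.97 %.


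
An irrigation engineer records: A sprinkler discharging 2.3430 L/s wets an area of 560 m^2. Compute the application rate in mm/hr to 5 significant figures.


Approach: apply the application rate relation, rate = (Q/A)*3600.
rate = (2.3430 / 560) * 3600 = 15.062 mm/hr
Therefore the application rate = 15.062 mm/hr.


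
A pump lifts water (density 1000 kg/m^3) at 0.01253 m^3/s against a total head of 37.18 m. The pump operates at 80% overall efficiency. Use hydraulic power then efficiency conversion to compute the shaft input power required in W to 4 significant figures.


Approach: apply hydraulic power then efficiency conversion, P = rho*g*Q*H; P_in = P/eta.
Step 1 — hydraulic power (P = rho*g*Q*H):
  P = 1000 * 9.81 * 0.01253 * 37.18 = 4570.14 W
Step 2 — input power: P_in = P/eta = 4570.14 / 0.8 = 5713 W
Therefore the shaft input power required = 5713 W.


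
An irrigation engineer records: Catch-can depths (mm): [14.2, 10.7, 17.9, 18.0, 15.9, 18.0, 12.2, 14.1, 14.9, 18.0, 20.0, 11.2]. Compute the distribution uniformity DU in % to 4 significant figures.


Approach: apply the low-quarter distribution uniformity, DU = (mean of lowest quarter of readings / overall mean)*100.
sorted lowest 3 of 12: [10.7, 11.2, 12.2] -> mean = 11.3667 mm
overall mean = 15.4250 mm
DU = (11.3667/15.4250)*100 = 73.69 %
Therefore the distribution uniformity DU = 73.69 %.


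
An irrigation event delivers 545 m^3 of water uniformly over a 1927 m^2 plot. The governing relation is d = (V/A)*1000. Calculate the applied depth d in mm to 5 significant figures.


d = (545 / 1927) * 1000 = 282.82 mm
Therefore the applied depth d = 282.82 mm.


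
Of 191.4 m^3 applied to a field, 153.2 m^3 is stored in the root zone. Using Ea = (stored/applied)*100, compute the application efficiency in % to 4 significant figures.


Ea = (153.2/191.4)*100 = 80.04 %
Therefore the application efficiency = 80.04 %.


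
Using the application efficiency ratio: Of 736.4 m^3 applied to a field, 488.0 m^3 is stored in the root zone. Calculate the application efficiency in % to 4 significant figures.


Approach: apply the application efficiency ratio, Ea = (stored/applied)*100.
Ea = (488.0/736.4)*100 = 66.27 %
Therefore the application efficiency = 66.27 %.


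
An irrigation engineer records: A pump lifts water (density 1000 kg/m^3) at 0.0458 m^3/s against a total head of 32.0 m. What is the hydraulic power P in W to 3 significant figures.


Approach: apply the hydraulic power relation, P = rho*g*Q*H.
P = 1000 * 9.81 * 0.0458 * 32.0 = 14400 W
Therefore the hydraulic power P = 14400 W.


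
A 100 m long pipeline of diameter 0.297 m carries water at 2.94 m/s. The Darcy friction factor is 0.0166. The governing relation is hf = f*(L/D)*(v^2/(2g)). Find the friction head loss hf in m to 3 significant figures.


hf = 0.0166 * (100/0.297) * (2.94^2 / (2*9.81))
hf = 2.46 m
Therefore the friction head loss hf = 2.46 m.


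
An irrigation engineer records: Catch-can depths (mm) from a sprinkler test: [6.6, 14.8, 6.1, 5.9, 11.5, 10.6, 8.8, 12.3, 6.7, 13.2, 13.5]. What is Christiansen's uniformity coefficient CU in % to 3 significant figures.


Approach: apply Christiansen's uniformity coefficient, CU = (1 - mean_abs_deviation/mean)*100.
mean = 10.000 mm
mean |d_i - mean| = 2.8909 mm
CU = (1 - 2.8909/10.000)*100 = 71.1 %
Therefore Christiansen's uniformity coefficient CU = 71.1 %.


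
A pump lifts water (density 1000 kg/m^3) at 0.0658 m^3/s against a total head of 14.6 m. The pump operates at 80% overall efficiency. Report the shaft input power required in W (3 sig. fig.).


Approach: apply hydraulic power then efficiency conversion, P = rho*g*Q*H; P_in = P/eta.
Step 1 — hydraulic power (P = rho*g*Q*H):
  P = 1000 * 9.81 * 0.0658 * 14.6 = 9424.3 W
Step 2 — input power: P_in = P/eta = 9424.3 / 0.8 = 11800 W
Therefore the shaft input power required = 11800 W.


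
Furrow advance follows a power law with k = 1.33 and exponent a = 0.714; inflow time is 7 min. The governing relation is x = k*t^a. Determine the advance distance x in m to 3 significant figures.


x = 1.33 * 7^0.714 = 5.34 m
Therefore the advance distance x = 5.34 m.


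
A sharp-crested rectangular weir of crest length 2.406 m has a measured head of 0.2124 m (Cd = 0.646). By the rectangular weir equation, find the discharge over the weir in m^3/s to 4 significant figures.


Approach: apply the rectangular weir equation, Q = (2/3)*Cd*L*sqrt(2g)*H^1.5.
Q = (2/3)*0.646*2.406*sqrt(2*9.81)*0.2124^1.5 = 0.4493 m^3/s
Therefore the discharge over the weir = 0.4493 m^3/s.


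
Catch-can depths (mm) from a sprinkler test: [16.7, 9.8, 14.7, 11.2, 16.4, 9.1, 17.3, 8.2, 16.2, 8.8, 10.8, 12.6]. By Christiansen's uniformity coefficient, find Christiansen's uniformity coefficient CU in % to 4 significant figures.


Approach: apply Christiansen's uniformity coefficient, CU = (1 - mean_abs_deviation/mean)*100.
mean = 12.6500 mm
mean |d_i - mean| = 3.00833 mm
CU = (1 - 3.00833/12.6500)*100 = 76.22 %
Therefore Christiansen's uniformity coefficient CU = 76.22 %.


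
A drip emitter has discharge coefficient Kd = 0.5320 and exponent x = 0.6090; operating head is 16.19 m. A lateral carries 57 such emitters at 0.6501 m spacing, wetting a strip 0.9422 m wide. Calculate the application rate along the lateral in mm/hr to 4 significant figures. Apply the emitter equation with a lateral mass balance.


Approach: apply the emitter equation with a lateral mass balance, q = Kd*h^x; Q = n*q; rate = Q/(n*spacing*width).
Step 1 — single emitter flow (q = Kd*h^x):
  q = 0.5320 * 16.19^0.6090 = 2.89963 L/hr
Step 2 — total lateral flow: Q = 57 * 2.89963 = 165.279 L/hr
Step 3 — wetted area: A = 57 * 0.6501 * 0.9422 = 34.9139 m^2
Step 4 — application rate: Q/A = 165.279/34.9139 = 4.734 mm/hr
Therefore the application rate along the lateral = 4.734 mm/hr.


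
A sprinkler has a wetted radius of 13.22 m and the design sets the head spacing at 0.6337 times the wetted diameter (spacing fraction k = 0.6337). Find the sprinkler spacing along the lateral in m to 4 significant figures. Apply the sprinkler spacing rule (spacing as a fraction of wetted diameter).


Approach: apply the sprinkler spacing rule (spacing as a fraction of wetted diameter), S = k*(2*R).
S = 0.6337 * (2 * 13.22) = 16.76 m
Therefore the sprinkler spacing along the lateral = 16.76 m.


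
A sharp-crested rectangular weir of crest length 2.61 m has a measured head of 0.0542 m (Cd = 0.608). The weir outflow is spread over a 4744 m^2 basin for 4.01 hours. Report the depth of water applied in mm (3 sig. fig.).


Approach: apply the rectangular weir equation with a volume-to-depth conversion, Q = (2/3)*Cd*L*sqrt(2g)*H^1.5; d = Q*t/A * 1000.
Step 1 — weir discharge:
  Q = (2/3)*0.608*2.61*sqrt(2*9.81)*0.0542^1.5 = 0.059129 m^3/s
Step 2 — volume: V = 0.059129 * 4.01*3600 = 853.59 m^3
Step 3 — depth: d = V/A * 1000 = 853.59/4744 * 1000 = 180 mm
Therefore the depth of water applied = 180 mm.


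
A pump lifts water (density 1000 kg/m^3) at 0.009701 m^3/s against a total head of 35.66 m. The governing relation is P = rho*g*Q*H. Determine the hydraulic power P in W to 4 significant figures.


P = 1000 * 9.81 * 0.009701 * 35.66 = 3394 W
Therefore the hydraulic power P = 3394 W.


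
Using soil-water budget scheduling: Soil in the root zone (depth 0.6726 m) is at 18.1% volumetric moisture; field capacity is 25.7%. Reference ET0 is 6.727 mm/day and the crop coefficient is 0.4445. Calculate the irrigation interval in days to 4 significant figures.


Approach: apply soil-water budget scheduling, SMD = (FC-theta)/100*depth*1000; ETc = ET0*Kc; interval = SMD/ETc.
Step 1 — soil moisture deficit:
  SMD = (25.7 - 18.1)/100 * 0.6726 * 1000 = 51.1176 mm
Step 2 — daily crop ET (ETc = ET0*Kc):
  ETc = 6.727 * 0.4445 = 2.99015 mm/day
Step 3 — irrigation interval (SMD/ETc):
  interval = 51.1176 / 2.99015 = 17.10 days
Therefore the irrigation interval = 17.10 days.


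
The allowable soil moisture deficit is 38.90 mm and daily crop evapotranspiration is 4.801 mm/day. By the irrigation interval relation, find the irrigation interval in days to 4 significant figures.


Approach: apply the irrigation interval relation, interval = SMD / ETc.
interval = 38.90 / 4.801 = 8.102 days
Therefore the irrigation interval = 8.102 days.


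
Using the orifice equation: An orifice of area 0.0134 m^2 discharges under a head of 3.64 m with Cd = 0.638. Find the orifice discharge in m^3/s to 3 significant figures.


Approach: apply the orifice equation, Q = Cd*A*sqrt(2*g*h).
Q = 0.638 * 0.0134 * sqrt(2*9.81*3.64) = 0.0722 m^3/s
Therefore the orifice discharge = 0.0722 m^3/s.


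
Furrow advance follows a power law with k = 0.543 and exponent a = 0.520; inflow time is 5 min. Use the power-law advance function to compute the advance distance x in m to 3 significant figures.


Approach: apply the power-law advance function, x = k*t^a.
x = 0.543 * 5^0.520 = 1.25 m
Therefore the advance distance x = 1.25 m.


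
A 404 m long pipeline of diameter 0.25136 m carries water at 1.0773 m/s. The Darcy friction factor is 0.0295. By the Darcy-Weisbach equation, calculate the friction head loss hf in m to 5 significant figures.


Approach: apply the Darcy-Weisbach equation, hf = f*(L/D)*(v^2/(2g)).
hf = 0.0295 * (404/0.25136) * (1.0773^2 / (2*9.81))
hf = 2.8047 m
Therefore the friction head loss hf = 2.8047 m.


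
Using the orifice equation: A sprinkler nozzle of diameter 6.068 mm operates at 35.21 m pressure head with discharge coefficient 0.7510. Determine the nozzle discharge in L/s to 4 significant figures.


Approach: apply the orifice equation, Q = Cd*A*sqrt(2*g*h), A = pi*(d/2)^2.
A = pi*(6.068e-3/2)^2 = 2.89189e-05 m^2
Q = 0.7510 * 2.89189e-05 * sqrt(2*9.81*35.21) * 1000 = 0.5708 L/s
Therefore the nozzle discharge = 0.5708 L/s.


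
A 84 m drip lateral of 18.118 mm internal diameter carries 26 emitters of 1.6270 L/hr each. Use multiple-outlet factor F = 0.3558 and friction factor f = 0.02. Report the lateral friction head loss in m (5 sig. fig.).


Approach: apply Darcy-Weisbach with the multiple-outlet F-factor, Q = n*q/(3600*1000) m^3/s; v = Q/A; hf = F*f*(L/D)*(v^2/(2g)).
Q = 26*1.6270/(3600*1000) = 1.175056e-05 m^3/s
A = pi*(18.118e-3/2)^2 = 2.578163e-04 m^2, so v = Q/A = 0.04557724 m/s
hf = 0.3558*0.02*(84/0.018118)*(0.04557724^2/(2*9.81)) = 0.0034930 m
Therefore the lateral friction head loss = 0.0034930 m.


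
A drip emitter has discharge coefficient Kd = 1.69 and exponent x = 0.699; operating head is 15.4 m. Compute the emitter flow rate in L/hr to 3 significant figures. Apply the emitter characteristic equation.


Approach: apply the emitter characteristic equation, q = Kd * h^x.
q = 1.69 * 15.4^0.699 = 11.4 L/hr
Therefore the emitter flow rate = 11.4 L/hr.


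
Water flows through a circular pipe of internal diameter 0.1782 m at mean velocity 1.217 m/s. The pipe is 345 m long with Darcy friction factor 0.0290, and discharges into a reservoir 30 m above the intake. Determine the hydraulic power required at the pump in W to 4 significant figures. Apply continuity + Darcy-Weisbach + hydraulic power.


Approach: apply continuity + Darcy-Weisbach + hydraulic power, Q = A*v; hf = f*(L/D)*(v^2/(2g)); H = static + hf; P = rho*g*Q*H.
Step 1 — flow rate (continuity, Q = A*v):
  A = pi*(0.1782/2)^2 = 0.0249405 m^2
  Q = 0.0249405 * 1.217 = 0.0303526 m^3/s
Step 2 — friction head loss (Darcy-Weisbach):
  hf = 0.0290 * (345/0.1782) * (1.217^2 / (2*9.81))
  hf = 4.23830 m
Step 3 — total head: H = 30 + 4.23830 = 34.2383 m
Step 4 — hydraulic power (P = rho*g*Q*H):
  P = 1000 * 9.81 * 0.0303526 * 34.2383 = 10190 W
Therefore the hydraulic power required at the pump = 10190 W.


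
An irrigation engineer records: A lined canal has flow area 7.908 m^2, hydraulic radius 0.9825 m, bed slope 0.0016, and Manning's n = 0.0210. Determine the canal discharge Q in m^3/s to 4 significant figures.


Approach: apply Manning's equation, Q = (1/n)*A*R^(2/3)*S^(1/2).
Q = (1/0.0210) * 7.908 * 0.9825^(2/3) * 0.0016^(1/2) = 14.89 m^3/s
Therefore the canal discharge Q = 14.89 m^3/s.


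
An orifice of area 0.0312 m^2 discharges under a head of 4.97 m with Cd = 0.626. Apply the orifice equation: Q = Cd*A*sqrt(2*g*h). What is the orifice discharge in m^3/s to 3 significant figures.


Q = 0.626 * 0.0312 * sqrt(2*9.81*4.97) = 0.193 m^3/s
Therefore the orifice discharge = 0.193 m^3/s.


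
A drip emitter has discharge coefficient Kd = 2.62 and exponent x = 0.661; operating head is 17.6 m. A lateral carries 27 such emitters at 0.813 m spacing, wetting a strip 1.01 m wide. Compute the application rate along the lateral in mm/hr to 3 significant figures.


Approach: apply the emitter equation with a lateral mass balance, q = Kd*h^x; Q = n*q; rate = Q/(n*spacing*width).
Step 1 — single emitter flow (q = Kd*h^x):
  q = 2.62 * 17.6^0.661 = 17.442 L/hr
Step 2 — total lateral flow: Q = 27 * 17.442 = 470.92 L/hr
Step 3 — wetted area: A = 27 * 0.813 * 1.01 = 22.171 m^2
Step 4 — application rate: Q/A = 470.92/22.171 = 21.2 mm/hr
Therefore the application rate along the lateral = 21.2 mm/hr.


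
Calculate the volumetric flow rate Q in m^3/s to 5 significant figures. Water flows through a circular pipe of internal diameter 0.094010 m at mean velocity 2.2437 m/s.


Approach: apply the continuity equation for pipe flow, Q = A * v with A = pi*(D/2)^2.
A = pi*(0.094010/2)^2 = 0.006941255 m^2
Q = 0.006941255 * 2.2437 = 0.015574 m^3/s
Therefore the volumetric flow rate Q = 0.015574 m^3/s.


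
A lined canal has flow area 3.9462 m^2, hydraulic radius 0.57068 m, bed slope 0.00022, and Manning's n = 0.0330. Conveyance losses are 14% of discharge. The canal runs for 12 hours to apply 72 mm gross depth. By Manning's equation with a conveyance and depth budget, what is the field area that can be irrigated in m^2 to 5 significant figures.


Approach: apply Manning's equation with a conveyance and depth budget, Q = (1/n)*A*R^(2/3)*S^(1/2); Q_field = Q*(1-loss); Area = Q_field*t/(d/1000).
Step 1 — canal discharge (Manning's equation):
  Q = (1/0.0330) * 3.9462 * 0.57068^(2/3) * 0.00022^(1/2) = 1.220314 m^3/s
Step 2 — delivered flow: Q_field = 1.220314*(1 - 14/100) = 1.049470 m^3/s
Step 3 — volume delivered: V = 1.049470 * 12*3600 = 45337.11 m^3
Step 4 — area served: A = V / (depth/1000) = 45337.11 / 0.072 = 629680 m^2
Therefore the field area that can be irrigated = 629680 m^2.


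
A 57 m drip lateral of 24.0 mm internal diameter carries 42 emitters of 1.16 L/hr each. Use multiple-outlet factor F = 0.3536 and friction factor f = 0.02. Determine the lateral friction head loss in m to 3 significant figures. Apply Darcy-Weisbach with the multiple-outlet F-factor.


Approach: apply Darcy-Weisbach with the multiple-outlet F-factor, Q = n*q/(3600*1000) m^3/s; v = Q/A; hf = F*f*(L/D)*(v^2/(2g)).
Q = 42*1.16/(3600*1000) = 1.3533e-05 m^3/s
A = pi*(24.0e-3/2)^2 = 4.5239e-04 m^2, so v = Q/A = 0.029915 m/s
hf = 0.3536*0.02*(57/0.0240)*(0.029915^2/(2*9.81)) = 0.000766 m
Therefore the lateral friction head loss = 0.000766 m.


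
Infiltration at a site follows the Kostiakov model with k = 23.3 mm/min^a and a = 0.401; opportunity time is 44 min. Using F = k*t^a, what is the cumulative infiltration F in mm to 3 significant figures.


F = 23.3 * 44^0.401 = 106 mm
Therefore the cumulative infiltration F = 106 mm.


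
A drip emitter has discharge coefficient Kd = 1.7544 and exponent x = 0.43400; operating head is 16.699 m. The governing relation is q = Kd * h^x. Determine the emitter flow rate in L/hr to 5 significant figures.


q = 1.7544 * 16.699^0.43400 = 5.9536 L/hr
Therefore the emitter flow rate = 5.9536 L/hr.


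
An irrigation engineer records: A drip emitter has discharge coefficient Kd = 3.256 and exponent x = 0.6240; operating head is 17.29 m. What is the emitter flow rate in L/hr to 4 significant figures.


Approach: apply the emitter characteristic equation, q = Kd * h^x.
q = 3.256 * 17.29^0.6240 = 19.28 L/hr
Therefore the emitter flow rate = 19.28 L/hr.


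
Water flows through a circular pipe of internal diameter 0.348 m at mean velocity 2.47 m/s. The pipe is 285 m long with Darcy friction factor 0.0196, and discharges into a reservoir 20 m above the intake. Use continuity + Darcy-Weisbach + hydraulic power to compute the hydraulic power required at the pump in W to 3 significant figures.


Approach: apply continuity + Darcy-Weisbach + hydraulic power, Q = A*v; hf = f*(L/D)*(v^2/(2g)); H = static + hf; P = rho*g*Q*H.
Step 1 — flow rate (continuity, Q = A*v):
  A = pi*(0.348/2)^2 = 0.095115 m^2
  Q = 0.095115 * 2.47 = 0.23493 m^3/s
Step 2 — friction head loss (Darcy-Weisbach):
  hf = 0.0196 * (285/0.348) * (2.47^2 / (2*9.81))
  hf = 4.9913 m
Step 3 — total head: H = 20 + 4.9913 = 24.991 m
Step 4 — hydraulic power (P = rho*g*Q*H):
  P = 1000 * 9.81 * 0.23493 * 24.991 = 57600 W
Therefore the hydraulic power required at the pump = 57600 W.


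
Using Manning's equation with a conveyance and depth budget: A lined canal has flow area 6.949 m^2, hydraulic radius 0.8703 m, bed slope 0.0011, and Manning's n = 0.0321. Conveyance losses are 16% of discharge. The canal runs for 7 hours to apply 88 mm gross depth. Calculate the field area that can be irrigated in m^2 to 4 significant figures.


Approach: apply Manning's equation with a conveyance and depth budget, Q = (1/n)*A*R^(2/3)*S^(1/2); Q_field = Q*(1-loss); Area = Q_field*t/(d/1000).
Step 1 — canal discharge (Manning's equation):
  Q = (1/0.0321) * 6.949 * 0.8703^(2/3) * 0.0011^(1/2) = 6.54475 m^3/s
Step 2 — delivered flow: Q_field = 6.54475*(1 - 16/100) = 5.49759 m^3/s
Step 3 — volume delivered: V = 5.49759 * 7*3600 = 138539 m^3
Step 4 — area served: A = V / (depth/1000) = 138539 / 0.088 = 1574000 m^2
Therefore the field area that can be irrigated = 1574000 m^2.


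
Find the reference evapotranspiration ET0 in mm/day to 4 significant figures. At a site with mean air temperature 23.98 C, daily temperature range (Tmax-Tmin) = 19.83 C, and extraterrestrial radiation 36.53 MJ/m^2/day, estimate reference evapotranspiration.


Approach: apply the Hargreaves-Samani method, ET0 = 0.0023*(Tmean+17.8)*sqrt(Tmax-Tmin)*0.408*Ra.
ET0 = 0.0023*(23.98+17.8)*sqrt(19.83)*0.408*36.53 = 6.378 mm/day
Therefore the reference evapotranspiration ET0 = 6.378 mm/day.


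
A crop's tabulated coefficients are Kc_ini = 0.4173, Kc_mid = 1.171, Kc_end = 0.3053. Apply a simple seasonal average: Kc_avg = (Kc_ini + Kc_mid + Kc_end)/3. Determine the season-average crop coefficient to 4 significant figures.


Kc_avg = (0.4173 + 1.171 + 0.3053)/3 = 0.6312
Therefore the season-average crop coefficient = 0.6312.


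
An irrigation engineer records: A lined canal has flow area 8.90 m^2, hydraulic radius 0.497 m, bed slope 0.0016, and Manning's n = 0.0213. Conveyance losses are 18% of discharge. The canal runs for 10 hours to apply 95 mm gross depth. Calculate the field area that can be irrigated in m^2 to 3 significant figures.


Approach: apply Manning's equation with a conveyance and depth budget, Q = (1/n)*A*R^(2/3)*S^(1/2); Q_field = Q*(1-loss); Area = Q_field*t/(d/1000).
Step 1 — canal discharge (Manning's equation):
  Q = (1/0.0213) * 8.90 * 0.497^(2/3) * 0.0016^(1/2) = 10.487 m^3/s
Step 2 — delivered flow: Q_field = 10.487*(1 - 18/100) = 8.5991 m^3/s
Step 3 — volume delivered: V = 8.5991 * 10*3600 = 309570 m^3
Step 4 — area served: A = V / (depth/1000) = 309570 / 0.095 = 3260000 m^2
Therefore the field area that can be irrigated = 3260000 m^2.


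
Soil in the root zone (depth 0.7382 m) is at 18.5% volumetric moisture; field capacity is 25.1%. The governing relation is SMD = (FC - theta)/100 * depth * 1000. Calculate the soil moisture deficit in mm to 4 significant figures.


SMD = (25.1 - 18.5)/100 * 0.7382 * 1000 = 48.72 mm
Therefore the soil moisture deficit = 48.72 mm.


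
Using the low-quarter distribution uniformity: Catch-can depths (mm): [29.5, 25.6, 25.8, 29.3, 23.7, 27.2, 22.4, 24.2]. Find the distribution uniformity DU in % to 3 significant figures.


Approach: apply the low-quarter distribution uniformity, DU = (mean of lowest quarter of readings / overall mean)*100.
sorted lowest 2 of 8: [22.4, 23.7] -> mean = 23.050 mm
overall mean = 25.962 mm
DU = (23.050/25.962)*100 = 88.8 %
Therefore the distribution uniformity DU = 88.8 %.


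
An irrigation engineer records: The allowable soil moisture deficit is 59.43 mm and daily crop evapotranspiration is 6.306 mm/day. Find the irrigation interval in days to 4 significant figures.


Approach: apply the irrigation interval relation, interval = SMD / ETc.
interval = 59.43 / 6.306 = 9.424 days
Therefore the irrigation interval = 9.424 days.


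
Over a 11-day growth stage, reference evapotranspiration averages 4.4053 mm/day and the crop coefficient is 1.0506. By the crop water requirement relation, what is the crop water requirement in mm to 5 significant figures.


Approach: apply the crop water requirement relation, CWR = ET0 * Kc * days.
CWR = 4.4053 * 1.0506 * 11 = 50.910 mm
Therefore the crop water requirement = 50.910 mm.


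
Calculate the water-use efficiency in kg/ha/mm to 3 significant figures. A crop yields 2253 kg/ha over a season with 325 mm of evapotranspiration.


Approach: apply the water-use efficiency ratio, WUE = yield/ET.
WUE = 2253 / 325 = 6.93 kg/ha/mm
Therefore the water-use efficiency = 6.93 kg/ha/mm.


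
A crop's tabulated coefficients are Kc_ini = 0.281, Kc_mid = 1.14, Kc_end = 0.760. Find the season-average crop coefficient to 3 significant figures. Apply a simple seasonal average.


Approach: apply a simple seasonal average, Kc_avg = (Kc_ini + Kc_mid + Kc_end)/3.
Kc_avg = (0.281 + 1.14 + 0.760)/3 = 0.727
Therefore the season-average crop coefficient = 0.727.


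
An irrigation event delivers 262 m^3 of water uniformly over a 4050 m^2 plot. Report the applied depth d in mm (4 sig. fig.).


Approach: apply depth from volume over area, d = (V/A)*1000.
d = (262 / 4050) * 1000 = 64.69 mm
Therefore the applied depth d = 64.69 mm.


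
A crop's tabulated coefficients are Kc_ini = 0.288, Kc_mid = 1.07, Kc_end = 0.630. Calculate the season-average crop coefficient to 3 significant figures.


Approach: apply a simple seasonal average, Kc_avg = (Kc_ini + Kc_mid + Kc_end)/3.
Kc_avg = (0.288 + 1.07 + 0.630)/3 = 0.663
Therefore the season-average crop coefficient = 0.663.


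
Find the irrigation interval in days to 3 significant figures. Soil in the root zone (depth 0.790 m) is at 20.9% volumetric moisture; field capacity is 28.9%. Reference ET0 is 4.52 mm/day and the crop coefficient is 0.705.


Approach: apply soil-water budget scheduling, SMD = (FC-theta)/100*depth*1000; ETc = ET0*Kc; interval = SMD/ETc.
Step 1 — soil moisture deficit:
  SMD = (28.9 - 20.9)/100 * 0.790 * 1000 = 63.200 mm
Step 2 — daily crop ET (ETc = ET0*Kc):
  ETc = 4.52 * 0.705 = 3.1866 mm/day
Step 3 — irrigation interval (SMD/ETc):
  interval = 63.200 / 3.1866 = 19.8 days
Therefore the irrigation interval = 19.8 days.


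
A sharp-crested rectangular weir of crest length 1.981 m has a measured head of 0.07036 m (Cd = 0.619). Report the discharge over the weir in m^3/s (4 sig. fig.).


Approach: apply the rectangular weir equation, Q = (2/3)*Cd*L*sqrt(2g)*H^1.5.
Q = (2/3)*0.619*1.981*sqrt(2*9.81)*0.07036^1.5 = 0.06758 m^3/s
Therefore the discharge over the weir = 0.06758 m^3/s.


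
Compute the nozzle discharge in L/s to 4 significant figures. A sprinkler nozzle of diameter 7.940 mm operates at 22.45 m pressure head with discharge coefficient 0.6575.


Approach: apply the orifice equation, Q = Cd*A*sqrt(2*g*h), A = pi*(d/2)^2.
A = pi*(7.940e-3/2)^2 = 4.95143e-05 m^2
Q = 0.6575 * 4.95143e-05 * sqrt(2*9.81*22.45) * 1000 = 0.6833 L/s
Therefore the nozzle discharge = 0.6833 L/s.


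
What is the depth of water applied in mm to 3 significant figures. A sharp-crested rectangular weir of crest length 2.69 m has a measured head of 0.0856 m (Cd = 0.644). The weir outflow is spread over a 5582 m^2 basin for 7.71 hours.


Approach: apply the rectangular weir equation with a volume-to-depth conversion, Q = (2/3)*Cd*L*sqrt(2g)*H^1.5; d = Q*t/A * 1000.
Step 1 — weir discharge:
  Q = (2/3)*0.644*2.69*sqrt(2*9.81)*0.0856^1.5 = 0.12812 m^3/s
Step 2 — volume: V = 0.12812 * 7.71*3600 = 3556.0 m^3
Step 3 — depth: d = V/A * 1000 = 3556.0/5582 * 1000 = 637 mm
Therefore the depth of water applied = 637 mm.


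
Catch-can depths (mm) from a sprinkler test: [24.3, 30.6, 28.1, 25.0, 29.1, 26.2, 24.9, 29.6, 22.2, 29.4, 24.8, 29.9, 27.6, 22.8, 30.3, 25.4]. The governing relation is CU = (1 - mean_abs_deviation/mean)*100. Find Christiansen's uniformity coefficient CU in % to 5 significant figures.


mean = 26.88750 mm
mean |d_i - mean| = 2.437500 mm
CU = (1 - 2.437500/26.88750)*100 = 90.934 %
Therefore Christiansen's uniformity coefficient CU = 90.934 %.


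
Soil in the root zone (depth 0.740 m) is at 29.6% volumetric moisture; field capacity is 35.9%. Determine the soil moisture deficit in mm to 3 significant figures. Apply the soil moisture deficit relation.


Approach: apply the soil moisture deficit relation, SMD = (FC - theta)/100 * depth * 1000.
SMD = (35.9 - 29.6)/100 * 0.740 * 1000 = 46.6 mm
Therefore the soil moisture deficit = 46.6 mm.


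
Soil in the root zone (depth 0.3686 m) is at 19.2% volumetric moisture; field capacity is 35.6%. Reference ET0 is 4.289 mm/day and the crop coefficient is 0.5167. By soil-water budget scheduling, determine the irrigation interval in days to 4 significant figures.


Approach: apply soil-water budget scheduling, SMD = (FC-theta)/100*depth*1000; ETc = ET0*Kc; interval = SMD/ETc.
Step 1 — soil moisture deficit:
  SMD = (35.6 - 19.2)/100 * 0.3686 * 1000 = 60.4504 mm
Step 2 — daily crop ET (ETc = ET0*Kc):
  ETc = 4.289 * 0.5167 = 2.21613 mm/day
Step 3 — irrigation interval (SMD/ETc):
  interval = 60.4504 / 2.21613 = 27.28 days
Therefore the irrigation interval = 27.28 days.


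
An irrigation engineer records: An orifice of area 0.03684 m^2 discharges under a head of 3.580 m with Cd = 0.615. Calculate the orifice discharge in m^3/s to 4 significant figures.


Approach: apply the orifice equation, Q = Cd*A*sqrt(2*g*h).
Q = 0.615 * 0.03684 * sqrt(2*9.81*3.580) = 0.1899 m^3/s
Therefore the orifice discharge = 0.1899 m^3/s.


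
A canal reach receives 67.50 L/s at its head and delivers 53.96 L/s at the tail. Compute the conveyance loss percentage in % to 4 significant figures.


Approach: apply the conveyance loss ratio, loss% = ((Q_head - Q_tail)/Q_head)*100.
loss = ((67.50 - 53.96)/67.50)*100 = 20.06 %
Therefore the conveyance loss percentage = 20.06 %.


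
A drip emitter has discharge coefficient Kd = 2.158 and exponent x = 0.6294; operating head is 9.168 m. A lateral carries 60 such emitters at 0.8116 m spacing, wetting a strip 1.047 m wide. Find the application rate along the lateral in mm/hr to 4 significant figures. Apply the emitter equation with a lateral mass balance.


Approach: apply the emitter equation with a lateral mass balance, q = Kd*h^x; Q = n*q; rate = Q/(n*spacing*width).
Step 1 — single emitter flow (q = Kd*h^x):
  q = 2.158 * 9.168^0.6294 = 8.70376 L/hr
Step 2 — total lateral flow: Q = 60 * 8.70376 = 522.226 L/hr
Step 3 — wetted area: A = 60 * 0.8116 * 1.047 = 50.9847 m^2
Step 4 — application rate: Q/A = 522.226/50.9847 = 10.24 mm/hr
Therefore the application rate along the lateral = 10.24 mm/hr.


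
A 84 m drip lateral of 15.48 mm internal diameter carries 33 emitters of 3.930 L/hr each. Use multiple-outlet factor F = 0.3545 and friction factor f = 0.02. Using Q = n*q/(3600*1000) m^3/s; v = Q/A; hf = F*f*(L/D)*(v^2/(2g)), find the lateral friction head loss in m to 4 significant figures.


Q = 33*3.930/(3600*1000) = 3.60250e-05 m^3/s
A = pi*(15.48e-3/2)^2 = 1.88205e-04 m^2, so v = Q/A = 0.191413 m/s
hf = 0.3545*0.02*(84/0.01548)*(0.191413^2/(2*9.81)) = 0.07185 m
Therefore the lateral friction head loss = 0.07185 m.


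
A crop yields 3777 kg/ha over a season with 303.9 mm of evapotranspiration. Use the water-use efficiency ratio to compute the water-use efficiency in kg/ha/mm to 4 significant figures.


Approach: apply the water-use efficiency ratio, WUE = yield/ET.
WUE = 3777 / 303.9 = 12.43 kg/ha/mm
Therefore the water-use efficiency = 12.43 kg/ha/mm.


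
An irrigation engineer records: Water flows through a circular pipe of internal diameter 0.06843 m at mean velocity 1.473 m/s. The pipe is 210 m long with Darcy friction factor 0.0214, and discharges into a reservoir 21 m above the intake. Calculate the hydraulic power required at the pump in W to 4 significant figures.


Approach: apply continuity + Darcy-Weisbach + hydraulic power, Q = A*v; hf = f*(L/D)*(v^2/(2g)); H = static + hf; P = rho*g*Q*H.
Step 1 — flow rate (continuity, Q = A*v):
  A = pi*(0.06843/2)^2 = 0.00367776 m^2
  Q = 0.00367776 * 1.473 = 0.00541734 m^3/s
Step 2 — friction head loss (Darcy-Weisbach):
  hf = 0.0214 * (210/0.06843) * (1.473^2 / (2*9.81))
  hf = 7.26261 m
Step 3 — total head: H = 21 + 7.26261 = 28.2626 m
Step 4 — hydraulic power (P = rho*g*Q*H):
  P = 1000 * 9.81 * 0.00541734 * 28.2626 = 1502 W
Therefore the hydraulic power required at the pump = 1502 W.


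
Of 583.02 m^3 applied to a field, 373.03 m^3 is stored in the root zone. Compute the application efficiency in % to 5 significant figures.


Approach: apply the application efficiency ratio, Ea = (stored/applied)*100.
Ea = (373.03/583.02)*100 = 63.982 %
Therefore the application efficiency = 63.982 %.


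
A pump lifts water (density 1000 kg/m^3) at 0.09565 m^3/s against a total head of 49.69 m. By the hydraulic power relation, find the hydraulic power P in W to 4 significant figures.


Approach: apply the hydraulic power relation, P = rho*g*Q*H.
P = 1000 * 9.81 * 0.09565 * 49.69 = 46630 W
Therefore the hydraulic power P = 46630 W.


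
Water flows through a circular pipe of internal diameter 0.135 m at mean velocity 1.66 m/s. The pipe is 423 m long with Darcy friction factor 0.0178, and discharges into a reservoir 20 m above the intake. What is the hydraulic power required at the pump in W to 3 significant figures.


Approach: apply continuity + Darcy-Weisbach + hydraulic power, Q = A*v; hf = f*(L/D)*(v^2/(2g)); H = static + hf; P = rho*g*Q*H.
Step 1 — flow rate (continuity, Q = A*v):
  A = pi*(0.135/2)^2 = 0.014314 m^2
  Q = 0.014314 * 1.66 = 0.023761 m^3/s
Step 2 — friction head loss (Darcy-Weisbach):
  hf = 0.0178 * (423/0.135) * (1.66^2 / (2*9.81))
  hf = 7.8333 m
Step 3 — total head: H = 20 + 7.8333 = 27.833 m
Step 4 — hydraulic power (P = rho*g*Q*H):
  P = 1000 * 9.81 * 0.023761 * 27.833 = 6490 W
Therefore the hydraulic power required at the pump = 6490 W.


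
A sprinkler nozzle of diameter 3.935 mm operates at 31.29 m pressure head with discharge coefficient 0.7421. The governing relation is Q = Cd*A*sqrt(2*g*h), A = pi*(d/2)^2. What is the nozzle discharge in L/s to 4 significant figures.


A = pi*(3.935e-3/2)^2 = 1.21613e-05 m^2
Q = 0.7421 * 1.21613e-05 * sqrt(2*9.81*31.29) * 1000 = 0.2236 L/s
Therefore the nozzle discharge = 0.2236 L/s.


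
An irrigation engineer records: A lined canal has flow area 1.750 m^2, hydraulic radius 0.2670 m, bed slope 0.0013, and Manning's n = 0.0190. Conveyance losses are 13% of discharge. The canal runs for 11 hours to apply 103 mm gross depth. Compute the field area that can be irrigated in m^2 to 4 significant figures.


Approach: apply Manning's equation with a conveyance and depth budget, Q = (1/n)*A*R^(2/3)*S^(1/2); Q_field = Q*(1-loss); Area = Q_field*t/(d/1000).
Step 1 — canal discharge (Manning's equation):
  Q = (1/0.0190) * 1.750 * 0.2670^(2/3) * 0.0013^(1/2) = 1.37699 m^3/s
Step 2 — delivered flow: Q_field = 1.37699*(1 - 13/100) = 1.19798 m^3/s
Step 3 — volume delivered: V = 1.19798 * 11*3600 = 47440.0 m^3
Step 4 — area served: A = V / (depth/1000) = 47440.0 / 0.103 = 460600 m^2
Therefore the field area that can be irrigated = 460600 m^2.


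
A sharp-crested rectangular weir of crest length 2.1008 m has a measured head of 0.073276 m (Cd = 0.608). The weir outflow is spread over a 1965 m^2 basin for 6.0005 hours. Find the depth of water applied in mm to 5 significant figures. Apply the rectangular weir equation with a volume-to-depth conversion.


Approach: apply the rectangular weir equation with a volume-to-depth conversion, Q = (2/3)*Cd*L*sqrt(2g)*H^1.5; d = Q*t/A * 1000.
Step 1 — weir discharge:
  Q = (2/3)*0.608*2.1008*sqrt(2*9.81)*0.073276^1.5 = 0.07481508 m^3/s
Step 2 — volume: V = 0.07481508 * 6.0005*3600 = 1616.140 m^3
Step 3 — depth: d = V/A * 1000 = 1616.140/1965 * 1000 = 822.46 mm
Therefore the depth of water applied = 822.46 mm.


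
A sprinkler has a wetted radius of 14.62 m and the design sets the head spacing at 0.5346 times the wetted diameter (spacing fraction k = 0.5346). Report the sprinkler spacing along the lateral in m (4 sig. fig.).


Approach: apply the sprinkler spacing rule (spacing as a fraction of wetted diameter), S = k*(2*R).
S = 0.5346 * (2 * 14.62) = 15.63 m
Therefore the sprinkler spacing along the lateral = 15.63 m.


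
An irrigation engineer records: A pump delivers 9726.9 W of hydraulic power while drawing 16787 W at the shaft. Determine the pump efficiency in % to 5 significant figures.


Approach: apply the efficiency ratio, eta = (P_out/P_in)*100.
eta = (9726.9 / 16787) * 100 = 57.943 %
Therefore the pump efficiency = 57.943 %.


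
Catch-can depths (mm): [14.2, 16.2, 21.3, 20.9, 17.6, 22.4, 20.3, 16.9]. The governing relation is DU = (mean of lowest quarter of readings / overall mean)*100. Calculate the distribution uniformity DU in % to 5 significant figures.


sorted lowest 2 of 8: [14.2, 16.2] -> mean = 15.20000 mm
overall mean = 18.72500 mm
DU = (15.20000/18.72500)*100 = 81.175 %
Therefore the distribution uniformity DU = 81.175 %.


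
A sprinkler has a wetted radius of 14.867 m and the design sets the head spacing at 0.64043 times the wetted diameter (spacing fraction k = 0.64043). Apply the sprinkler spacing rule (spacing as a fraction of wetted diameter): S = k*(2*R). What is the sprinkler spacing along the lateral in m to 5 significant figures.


S = 0.64043 * (2 * 14.867) = 19.043 m
Therefore the sprinkler spacing along the lateral = 19.043 m.
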